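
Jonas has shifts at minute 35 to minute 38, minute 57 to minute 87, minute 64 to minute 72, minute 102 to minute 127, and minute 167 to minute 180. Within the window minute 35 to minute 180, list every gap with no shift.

After merging, the occupied span is minute 35 to minute 38, minute 57 to minute 87, minute 102 to minute 127, minute 167 to minute 180.
Complement within minute 35 to minute 180: minute 38 to minute 57, minute 87 to minute 102, minute 127 to minute 167.

minute 38 to minute 57, minute 87 to minute 102, minute 127 to minute 167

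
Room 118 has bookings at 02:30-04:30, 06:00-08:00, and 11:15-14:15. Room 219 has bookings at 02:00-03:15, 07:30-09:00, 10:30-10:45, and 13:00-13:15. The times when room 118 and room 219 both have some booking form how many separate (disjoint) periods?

A ∩ B = 02:30-03:15, 07:30-08:00, 13:00-13:15.
That is 3 disjoint pieces.

3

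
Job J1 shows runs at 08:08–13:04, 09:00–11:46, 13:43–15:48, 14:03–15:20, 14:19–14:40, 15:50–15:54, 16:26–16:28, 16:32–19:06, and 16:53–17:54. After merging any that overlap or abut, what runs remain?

08:08–13:04, 13:43–15:48, 15:50–15:54, 16:26–16:28, 16:32–19:06

09:00–11:46 overlaps/touches 08:08–13:04 → extend to 08:08–13:04.
13:43–15:48 is disjoint → start new block.
14:03–15:20 overlaps/touches 13:43–15:48 → extend to 13:43–15:48.
14:19–14:40 overlaps/touches 13:43–15:48 → extend to 13:43–15:48.
15:50–15:54 is disjoint → start new block.
16:26–16:28 is disjoint → start new block.
16:32–19:06 is disjoint → start new block.
16:53–17:54 overlaps/touches 16:32–19:06 → extend to 16:32–19:06.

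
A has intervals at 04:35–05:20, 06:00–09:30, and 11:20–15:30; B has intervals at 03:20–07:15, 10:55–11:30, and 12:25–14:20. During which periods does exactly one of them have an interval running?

A \ B = 07:15–09:30, 11:30–12:25, 14:20–15:30.
B \ A = 03:20–04:35, 05:20–06:00, 10:55–11:20.
Union of the two gives the symmetric difference.

03:20–04:35, 05:20–06:00, 07:15–09:30, 10:55–11:20, 11:30–12:25, 14:20–15:30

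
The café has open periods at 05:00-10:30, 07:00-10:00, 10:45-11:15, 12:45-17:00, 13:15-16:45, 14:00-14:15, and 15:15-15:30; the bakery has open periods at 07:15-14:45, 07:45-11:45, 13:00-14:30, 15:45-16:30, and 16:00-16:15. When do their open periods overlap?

Merge the first list: 05:00–10:30, 10:45–11:15, 12:45–17:00.
Merge the second list: 07:15–14:45, 15:45–16:30.
05:00–10:30 overlaps B on 07:15–10:30.
10:45–11:15 overlaps B on 10:45–11:15.
12:45–17:00 overlaps B on 12:45–14:45, 15:45–16:30.

07:15–10:30, 10:45–11:15, 12:45–14:45, 15:45–16:30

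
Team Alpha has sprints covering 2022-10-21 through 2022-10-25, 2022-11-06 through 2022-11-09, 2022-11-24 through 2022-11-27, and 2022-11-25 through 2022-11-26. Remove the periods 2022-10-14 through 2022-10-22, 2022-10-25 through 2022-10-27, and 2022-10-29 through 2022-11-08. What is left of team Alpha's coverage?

2022-10-23 through 2022-10-24, 2022-11-09 through 2022-11-09, 2022-11-24 through 2022-11-27

First set merges to 2022-10-21 through 2022-10-25, 2022-11-06 through 2022-11-09, 2022-11-24 through 2022-11-27.
2022-10-21 through 2022-10-25 with B removed leaves 2022-10-23 through 2022-10-24.
2022-11-06 through 2022-11-09 with B removed leaves 2022-11-09 through 2022-11-09.
2022-11-24 through 2022-11-27 is untouched.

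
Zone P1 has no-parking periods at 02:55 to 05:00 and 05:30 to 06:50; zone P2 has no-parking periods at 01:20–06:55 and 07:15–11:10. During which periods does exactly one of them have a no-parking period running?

A but not B: none.
B but not A: 01:20-02:55, 05:00-05:30, 06:50-06:55, 07:15-11:10.
Combining gives A △ B.

01:20-02:55, 05:00-05:30, 06:50-06:55, 07:15-11:10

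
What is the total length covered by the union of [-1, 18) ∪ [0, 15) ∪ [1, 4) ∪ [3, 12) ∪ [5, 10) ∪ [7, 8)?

Merged: [-1, 18).
Length: 19.

19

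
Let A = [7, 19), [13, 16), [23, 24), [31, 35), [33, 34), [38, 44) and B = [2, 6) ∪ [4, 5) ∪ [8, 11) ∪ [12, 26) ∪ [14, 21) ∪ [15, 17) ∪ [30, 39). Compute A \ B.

Merge the first list: [7, 19), [23, 24), [31, 35), [38, 44).
Merge the second list: [2, 6), [8, 11), [12, 26), [30, 39).
[7, 19) minus B → [7, 8), [11, 12).
[23, 24): fully covered by B → removed.
[31, 35): fully covered by B → removed.
[38, 44) minus B → [39, 44).

[7, 8) ∪ [11, 12) ∪ [39, 44)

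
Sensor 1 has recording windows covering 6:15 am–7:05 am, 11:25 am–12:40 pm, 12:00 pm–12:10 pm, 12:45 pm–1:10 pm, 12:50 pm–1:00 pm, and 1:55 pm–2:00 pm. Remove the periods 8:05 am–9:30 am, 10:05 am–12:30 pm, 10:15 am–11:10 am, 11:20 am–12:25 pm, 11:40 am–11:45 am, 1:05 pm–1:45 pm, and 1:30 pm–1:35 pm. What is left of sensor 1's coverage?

First set merges to 6:15 am–7:05 am, 11:25 am–12:40 pm, 12:45 pm–1:10 pm, 1:55 pm–2:00 pm.
Second set merges to 8:05 am–9:30 am, 10:05 am–12:30 pm, 1:05 pm–1:45 pm.
6:15 am–7:05 am is untouched.
11:25 am–12:40 pm with B removed leaves 12:30 pm–12:40 pm.
12:45 pm–1:10 pm with B removed leaves 12:45 pm–1:05 pm.
1:55 pm–2:00 pm is untouched.

6:15 am–7:05 am, 12:30 pm–12:40 pm, 12:45 pm–1:05 pm, 1:55 pm–2:00 pm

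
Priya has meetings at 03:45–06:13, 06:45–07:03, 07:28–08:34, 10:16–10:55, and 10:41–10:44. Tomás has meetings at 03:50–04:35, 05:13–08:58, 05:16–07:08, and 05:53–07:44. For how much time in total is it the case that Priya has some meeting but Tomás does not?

1 h 22 min

A, merged: 03:45-06:13, 06:45-07:03, 07:28-08:34, 10:16-10:55.
B, merged: 03:50-04:35, 05:13-08:58.
A \ B = 03:45-03:50, 04:35-05:13, 10:16-10:55.
Total: 5 min + 38 min + 39 min = 1 h 22 min.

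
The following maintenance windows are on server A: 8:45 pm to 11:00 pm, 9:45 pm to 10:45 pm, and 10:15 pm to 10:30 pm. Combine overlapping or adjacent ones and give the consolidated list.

9:45 pm-10:45 pm overlaps/touches 8:45 pm-11:00 pm → extend to 8:45 pm-11:00 pm.
10:15 pm-10:30 pm overlaps/touches 8:45 pm-11:00 pm → extend to 8:45 pm-11:00 pm.

8:45 pm-11:00 pm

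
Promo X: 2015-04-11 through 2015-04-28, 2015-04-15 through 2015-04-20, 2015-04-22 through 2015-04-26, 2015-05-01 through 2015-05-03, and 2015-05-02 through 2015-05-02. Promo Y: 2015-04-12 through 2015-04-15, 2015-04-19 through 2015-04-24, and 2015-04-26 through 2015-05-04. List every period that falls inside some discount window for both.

2015-04-12 through 2015-04-15, 2015-04-19 through 2015-04-24, 2015-04-26 through 2015-04-28, 2015-05-01 through 2015-05-03

Merge the first list: 2015-04-11 through 2015-04-28, 2015-05-01 through 2015-05-03.
2015-04-11 through 2015-04-28 meets the second set on 2015-04-12 through 2015-04-15, 2015-04-19 through 2015-04-24, 2015-04-26 through 2015-04-28.
2015-05-01 through 2015-05-03 meets the second set on 2015-05-01 through 2015-05-03.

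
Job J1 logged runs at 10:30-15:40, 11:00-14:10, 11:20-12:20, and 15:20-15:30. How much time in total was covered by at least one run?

Merged: 10:30-15:40.
Length: 5 h 10 min.

5 h 10 min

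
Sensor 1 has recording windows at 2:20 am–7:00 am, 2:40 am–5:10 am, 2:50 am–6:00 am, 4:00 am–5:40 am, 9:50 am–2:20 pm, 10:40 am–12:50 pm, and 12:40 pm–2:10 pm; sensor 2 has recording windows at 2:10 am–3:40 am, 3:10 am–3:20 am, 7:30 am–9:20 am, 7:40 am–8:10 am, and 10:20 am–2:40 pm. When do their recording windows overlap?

First set merges to 2:20 am–7:00 am, 9:50 am–2:20 pm.
Second set merges to 2:10 am–3:40 am, 7:30 am–9:20 am, 10:20 am–2:40 pm.
2:20 am–7:00 am overlaps B on 2:20 am–3:40 am.
9:50 am–2:20 pm overlaps B on 10:20 am–2:20 pm.

2:20 am–3:40 am, 10:20 am–2:20 pm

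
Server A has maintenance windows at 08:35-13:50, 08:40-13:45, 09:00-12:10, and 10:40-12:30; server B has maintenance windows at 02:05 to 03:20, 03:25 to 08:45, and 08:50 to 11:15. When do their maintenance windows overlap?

Merge the first list: 08:35-13:50.
08:35-13:50 overlaps B on 08:35-08:45, 08:50-11:15.

08:35-08:45, 08:50-11:15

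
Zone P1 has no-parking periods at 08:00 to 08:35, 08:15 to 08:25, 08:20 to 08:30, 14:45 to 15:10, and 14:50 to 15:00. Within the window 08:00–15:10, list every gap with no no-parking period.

08:35-14:45

The merged coverage is 08:00-08:35, 14:45-15:10.
Gaps within 08:00-15:10: 08:35-14:45.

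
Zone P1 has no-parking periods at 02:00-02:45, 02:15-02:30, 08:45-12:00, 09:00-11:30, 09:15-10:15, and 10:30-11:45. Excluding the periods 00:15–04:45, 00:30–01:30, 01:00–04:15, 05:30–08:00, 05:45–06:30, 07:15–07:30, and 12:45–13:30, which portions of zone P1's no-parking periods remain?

First set merges to 02:00-02:45, 08:45-12:00.
Second set merges to 00:15-04:45, 05:30-08:00, 12:45-13:30.
02:00-02:45: fully covered by B → removed.
08:45-12:00: no B overlap → unchanged.

08:45-12:00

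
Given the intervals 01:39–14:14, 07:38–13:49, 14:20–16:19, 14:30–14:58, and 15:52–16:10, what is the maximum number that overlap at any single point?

2

Sweep endpoints in order; track running count of active intervals.
Peak of 2 reached at 07:38.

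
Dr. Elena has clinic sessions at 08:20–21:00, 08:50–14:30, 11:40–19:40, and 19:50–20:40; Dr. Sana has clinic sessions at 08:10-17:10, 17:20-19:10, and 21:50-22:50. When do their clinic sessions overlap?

Merge the first list: 08:20-21:00.
08:20-21:00 overlaps B on 08:20-17:10, 17:20-19:10.

08:20-17:10, 17:20-19:10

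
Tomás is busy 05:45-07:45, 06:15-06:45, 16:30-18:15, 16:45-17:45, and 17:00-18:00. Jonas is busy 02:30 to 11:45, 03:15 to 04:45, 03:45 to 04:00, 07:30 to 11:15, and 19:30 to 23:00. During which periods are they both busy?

A, merged: 05:45–07:45, 16:30–18:15.
B, merged: 02:30–11:45, 19:30–23:00.
05:45–07:45 overlaps B on 05:45–07:45.
16:30–18:15 falls entirely outside B.

05:45–07:45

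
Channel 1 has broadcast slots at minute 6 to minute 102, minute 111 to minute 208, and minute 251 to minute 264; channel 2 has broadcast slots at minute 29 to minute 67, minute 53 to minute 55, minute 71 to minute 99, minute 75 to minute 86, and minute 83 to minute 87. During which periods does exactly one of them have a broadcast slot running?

minute 6 to minute 29, minute 67 to minute 71, minute 99 to minute 102, minute 111 to minute 208, minute 251 to minute 264

Second set merges to minute 29 to minute 67, minute 71 to minute 99.
A \ B = minute 6 to minute 29, minute 67 to minute 71, minute 99 to minute 102, minute 111 to minute 208, minute 251 to minute 264.
B \ A = none.
Union of the two gives the symmetric difference.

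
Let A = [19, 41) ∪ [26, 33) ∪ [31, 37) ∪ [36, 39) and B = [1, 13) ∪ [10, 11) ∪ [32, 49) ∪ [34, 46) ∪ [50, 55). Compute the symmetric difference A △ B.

[1, 13) ∪ [19, 32) ∪ [41, 49) ∪ [50, 55)

First set merges to [19, 41).
Second set merges to [1, 13), [32, 49), [50, 55).
A but not B: [19, 32).
B but not A: [1, 13), [41, 49), [50, 55).
Combining gives A △ B.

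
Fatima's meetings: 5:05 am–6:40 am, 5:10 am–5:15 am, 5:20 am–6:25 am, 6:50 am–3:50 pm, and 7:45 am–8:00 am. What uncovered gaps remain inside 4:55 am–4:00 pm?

4:55 am-5:05 am, 6:40 am-6:50 am, 3:50 pm-4:00 pm

Covered (merged): 5:05 am-6:40 am, 6:50 am-3:50 pm.
Uncovered inside 4:55 am-4:00 pm: 4:55 am-5:05 am, 6:40 am-6:50 am, 3:50 pm-4:00 pm.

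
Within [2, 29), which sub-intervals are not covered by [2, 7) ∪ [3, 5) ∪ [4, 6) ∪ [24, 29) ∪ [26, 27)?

After merging, the occupied span is [2, 7), [24, 29).
Gaps within [2, 29): [7, 24).

[7, 24)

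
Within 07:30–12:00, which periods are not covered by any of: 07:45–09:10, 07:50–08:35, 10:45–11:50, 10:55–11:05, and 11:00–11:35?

The merged coverage is 07:45–09:10, 10:45–11:50.
Gaps within 07:30–12:00: 07:30–07:45, 09:10–10:45, 11:50–12:00.

07:30–07:45, 09:10–10:45, 11:50–12:00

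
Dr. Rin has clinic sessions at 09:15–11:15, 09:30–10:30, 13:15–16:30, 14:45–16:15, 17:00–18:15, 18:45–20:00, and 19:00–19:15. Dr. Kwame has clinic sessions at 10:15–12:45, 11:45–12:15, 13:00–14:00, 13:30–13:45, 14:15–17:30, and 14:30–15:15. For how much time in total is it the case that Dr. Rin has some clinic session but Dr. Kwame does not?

Merge the first list: 09:15-11:15, 13:15-16:30, 17:00-18:15, 18:45-20:00.
Merge the second list: 10:15-12:45, 13:00-14:00, 14:15-17:30.
A \ B = 09:15-10:15, 14:00-14:15, 17:30-18:15, 18:45-20:00.
Total: 1 h + 15 min + 45 min + 1 h 15 min = 3 h 15 min.

3 h 15 min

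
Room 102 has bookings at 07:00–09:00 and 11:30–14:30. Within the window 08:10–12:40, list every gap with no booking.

The merged coverage is 07:00-09:00, 11:30-14:30.
Uncovered inside 08:10-12:40: 09:00-11:30.

09:00-11:30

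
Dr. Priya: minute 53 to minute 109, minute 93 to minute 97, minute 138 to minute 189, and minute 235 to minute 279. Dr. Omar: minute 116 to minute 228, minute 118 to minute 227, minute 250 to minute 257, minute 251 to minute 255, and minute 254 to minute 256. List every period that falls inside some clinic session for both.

Merge the first list: minute 53 to minute 109, minute 138 to minute 189, minute 235 to minute 279.
Merge the second list: minute 116 to minute 228, minute 250 to minute 257.
minute 53 to minute 109 falls entirely outside B.
minute 138 to minute 189 overlaps B on minute 138 to minute 189.
minute 235 to minute 279 overlaps B on minute 250 to minute 257.

minute 138 to minute 189, minute 250 to minute 257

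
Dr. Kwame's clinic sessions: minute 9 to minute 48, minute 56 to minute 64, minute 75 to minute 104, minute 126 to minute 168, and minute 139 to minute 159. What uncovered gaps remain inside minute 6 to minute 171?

minute 6 to minute 9, minute 48 to minute 56, minute 64 to minute 75, minute 104 to minute 126, minute 168 to minute 171

Covered (merged): minute 9 to minute 48, minute 56 to minute 64, minute 75 to minute 104, minute 126 to minute 168.
Uncovered inside minute 6 to minute 171: minute 6 to minute 9, minute 48 to minute 56, minute 64 to minute 75, minute 104 to minute 126, minute 168 to minute 171.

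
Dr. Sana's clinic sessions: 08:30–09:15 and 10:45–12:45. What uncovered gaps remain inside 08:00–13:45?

08:00–08:30, 09:15–10:45, 12:45–13:45

The merged coverage is 08:30–09:15, 10:45–12:45.
Complement within 08:00–13:45: 08:00–08:30, 09:15–10:45, 12:45–13:45.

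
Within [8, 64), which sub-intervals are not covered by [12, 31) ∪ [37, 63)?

Covered (merged): [12, 31), [37, 63).
Uncovered inside [8, 64): [8, 12), [31, 37), [63, 64).

[8, 12) ∪ [31, 37) ∪ [63, 64)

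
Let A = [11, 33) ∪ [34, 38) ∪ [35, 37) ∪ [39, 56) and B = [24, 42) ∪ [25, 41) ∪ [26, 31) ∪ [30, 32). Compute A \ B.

[11, 24) ∪ [42, 56)

Merge the first list: [11, 33), [34, 38), [39, 56).
Merge the second list: [24, 42).
[11, 33) \ B = [11, 24).
[34, 38): entirely removed.
[39, 56) \ B = [42, 56).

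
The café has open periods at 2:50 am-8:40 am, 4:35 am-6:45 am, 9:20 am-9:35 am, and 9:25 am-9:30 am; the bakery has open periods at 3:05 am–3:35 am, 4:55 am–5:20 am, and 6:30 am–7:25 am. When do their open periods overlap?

3:05 am–3:35 am, 4:55 am–5:20 am, 6:30 am–7:25 am

First set merges to 2:50 am–8:40 am, 9:20 am–9:35 am.
2:50 am–8:40 am overlaps B on 3:05 am–3:35 am, 4:55 am–5:20 am, 6:30 am–7:25 am.
9:20 am–9:35 am falls entirely outside B.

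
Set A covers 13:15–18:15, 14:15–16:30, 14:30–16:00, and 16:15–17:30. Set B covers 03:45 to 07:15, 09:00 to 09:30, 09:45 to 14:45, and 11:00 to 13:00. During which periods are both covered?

A, merged: 13:15–18:15.
B, merged: 03:45–07:15, 09:00–09:30, 09:45–14:45.
13:15–18:15 meets the second set on 13:15–14:45.

13:15–14:45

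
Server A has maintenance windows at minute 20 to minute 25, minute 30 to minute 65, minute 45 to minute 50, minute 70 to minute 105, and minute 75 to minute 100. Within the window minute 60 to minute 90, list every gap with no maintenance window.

minute 65 to minute 70

After merging, the occupied span is minute 20 to minute 25, minute 30 to minute 65, minute 70 to minute 105.
Complement within minute 60 to minute 90: minute 65 to minute 70.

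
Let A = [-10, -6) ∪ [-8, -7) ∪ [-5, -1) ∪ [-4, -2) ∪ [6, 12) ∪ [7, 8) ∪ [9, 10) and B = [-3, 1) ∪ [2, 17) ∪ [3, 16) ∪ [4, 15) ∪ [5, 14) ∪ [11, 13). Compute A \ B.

Merge the first list: [-10, -6), [-5, -1), [6, 12).
Merge the second list: [-3, 1), [2, 17).
[-10, -6): nothing removed.
[-5, -1) \ B = [-5, -3).
[6, 12): entirely removed.

[-10, -6) ∪ [-5, -3)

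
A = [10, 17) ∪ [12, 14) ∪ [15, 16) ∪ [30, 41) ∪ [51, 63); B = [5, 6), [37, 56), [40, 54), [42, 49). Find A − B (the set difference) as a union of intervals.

A, merged: [10, 17), [30, 41), [51, 63).
B, merged: [5, 6), [37, 56).
[10, 17) is untouched.
[30, 41) with B removed leaves [30, 37).
[51, 63) with B removed leaves [56, 63).

[10, 17) ∪ [30, 37) ∪ [56, 63)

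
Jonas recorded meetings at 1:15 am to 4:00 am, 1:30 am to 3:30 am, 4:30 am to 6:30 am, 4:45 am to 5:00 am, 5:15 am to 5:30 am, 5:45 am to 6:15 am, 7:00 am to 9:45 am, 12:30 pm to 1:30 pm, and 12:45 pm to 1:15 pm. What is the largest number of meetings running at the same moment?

2

Sweep endpoints in order; track running count of active intervals.
Peak of 2 reached at 1:30 am.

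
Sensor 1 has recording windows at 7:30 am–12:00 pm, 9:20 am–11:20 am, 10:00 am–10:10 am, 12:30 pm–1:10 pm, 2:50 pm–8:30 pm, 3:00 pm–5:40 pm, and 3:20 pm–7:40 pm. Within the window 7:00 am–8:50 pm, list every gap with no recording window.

7:00 am-7:30 am, 12:00 pm-12:30 pm, 1:10 pm-2:50 pm, 8:30 pm-8:50 pm

The merged coverage is 7:30 am-12:00 pm, 12:30 pm-1:10 pm, 2:50 pm-8:30 pm.
Uncovered inside 7:00 am-8:50 pm: 7:00 am-7:30 am, 12:00 pm-12:30 pm, 1:10 pm-2:50 pm, 8:30 pm-8:50 pm.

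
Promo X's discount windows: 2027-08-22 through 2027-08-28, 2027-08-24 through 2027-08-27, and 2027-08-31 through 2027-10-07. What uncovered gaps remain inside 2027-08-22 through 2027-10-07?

2027-08-29 through 2027-08-30

The merged coverage is 2027-08-22 through 2027-08-28, 2027-08-31 through 2027-10-07.
Uncovered inside 2027-08-22 through 2027-10-07: 2027-08-29 through 2027-08-30.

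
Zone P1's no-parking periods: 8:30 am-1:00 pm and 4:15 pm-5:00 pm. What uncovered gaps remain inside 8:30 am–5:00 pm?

1:00 pm-4:15 pm

Covered (merged): 8:30 am-1:00 pm, 4:15 pm-5:00 pm.
Gaps within 8:30 am-5:00 pm: 1:00 pm-4:15 pm.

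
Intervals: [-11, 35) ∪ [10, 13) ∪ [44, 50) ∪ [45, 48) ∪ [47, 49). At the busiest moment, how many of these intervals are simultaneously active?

3

Walk the sorted start/end points keeping a running depth.
The depth first hits 3 at 47.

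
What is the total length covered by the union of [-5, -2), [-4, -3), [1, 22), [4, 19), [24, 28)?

28

Merged: [-5, -2), [1, 22), [24, 28).
Lengths: 3 + 21 + 4 = 28.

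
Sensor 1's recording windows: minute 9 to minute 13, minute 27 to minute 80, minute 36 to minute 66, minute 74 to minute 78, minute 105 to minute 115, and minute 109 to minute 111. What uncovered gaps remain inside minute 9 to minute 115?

After merging, the occupied span is minute 9 to minute 13, minute 27 to minute 80, minute 105 to minute 115.
Complement within minute 9 to minute 115: minute 13 to minute 27, minute 80 to minute 105.

minute 13 to minute 27, minute 80 to minute 105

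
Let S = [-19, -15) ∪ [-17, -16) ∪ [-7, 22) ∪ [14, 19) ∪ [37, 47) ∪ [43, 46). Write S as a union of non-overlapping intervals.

[-17, -16) overlaps/touches [-19, -15) → extend to [-19, -15).
[-7, 22) is disjoint → start new block.
[14, 19) overlaps/touches [-7, 22) → extend to [-7, 22).
[37, 47) is disjoint → start new block.
[43, 46) overlaps/touches [37, 47) → extend to [37, 47).

[-19, -15) ∪ [-7, 22) ∪ [37, 47)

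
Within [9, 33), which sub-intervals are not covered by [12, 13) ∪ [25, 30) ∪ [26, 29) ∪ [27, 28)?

[9, 12) ∪ [13, 25) ∪ [30, 33)

The merged coverage is [12, 13), [25, 30).
Complement within [9, 33): [9, 12), [13, 25), [30, 33).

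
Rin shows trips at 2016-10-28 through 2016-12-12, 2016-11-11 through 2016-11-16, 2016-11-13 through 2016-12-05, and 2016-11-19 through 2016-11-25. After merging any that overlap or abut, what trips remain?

2016-11-11 through 2016-11-16 overlaps/touches 2016-10-28 through 2016-12-12 → extend to 2016-10-28 through 2016-12-12.
2016-11-13 through 2016-12-05 overlaps/touches 2016-10-28 through 2016-12-12 → extend to 2016-10-28 through 2016-12-12.
2016-11-19 through 2016-11-25 overlaps/touches 2016-10-28 through 2016-12-12 → extend to 2016-10-28 through 2016-12-12.

2016-10-28 through 2016-12-12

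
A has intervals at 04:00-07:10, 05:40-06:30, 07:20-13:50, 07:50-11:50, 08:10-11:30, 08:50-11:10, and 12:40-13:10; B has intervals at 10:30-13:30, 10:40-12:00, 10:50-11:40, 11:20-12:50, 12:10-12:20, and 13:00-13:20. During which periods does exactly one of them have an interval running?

First set merges to 04:00-07:10, 07:20-13:50.
Second set merges to 10:30-13:30.
A but not B: 04:00-07:10, 07:20-10:30, 13:30-13:50.
B but not A: none.
Combining gives A △ B.

04:00-07:10, 07:20-10:30, 13:30-13:50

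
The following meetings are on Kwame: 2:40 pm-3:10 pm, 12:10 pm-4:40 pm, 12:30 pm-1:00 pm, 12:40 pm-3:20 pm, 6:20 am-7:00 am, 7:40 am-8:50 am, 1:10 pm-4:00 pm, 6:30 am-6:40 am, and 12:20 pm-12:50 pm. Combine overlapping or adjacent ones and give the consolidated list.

Sort by start: 6:20 am–7:00 am, 6:30 am–6:40 am, 7:40 am–8:50 am, 12:10 pm–4:40 pm, 12:20 pm–12:50 pm, 12:30 pm–1:00 pm, 12:40 pm–3:20 pm, 1:10 pm–4:00 pm, 2:40 pm–3:10 pm.
6:30 am–6:40 am overlaps/touches 6:20 am–7:00 am → extend to 6:20 am–7:00 am.
7:40 am–8:50 am is disjoint → start new block.
12:10 pm–4:40 pm is disjoint → start new block.
12:20 pm–12:50 pm overlaps/touches 12:10 pm–4:40 pm → extend to 12:10 pm–4:40 pm.
12:30 pm–1:00 pm overlaps/touches 12:10 pm–4:40 pm → extend to 12:10 pm–4:40 pm.
12:40 pm–3:20 pm overlaps/touches 12:10 pm–4:40 pm → extend to 12:10 pm–4:40 pm.
1:10 pm–4:00 pm overlaps/touches 12:10 pm–4:40 pm → extend to 12:10 pm–4:40 pm.
2:40 pm–3:10 pm overlaps/touches 12:10 pm–4:40 pm → extend to 12:10 pm–4:40 pm.

6:20 am–7:00 am, 7:40 am–8:50 am, 12:10 pm–4:40 pm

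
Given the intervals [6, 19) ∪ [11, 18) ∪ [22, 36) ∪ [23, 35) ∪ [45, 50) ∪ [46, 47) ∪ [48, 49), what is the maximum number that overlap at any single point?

2

At 11, 2 of the intervals are simultaneously active.
No point has more.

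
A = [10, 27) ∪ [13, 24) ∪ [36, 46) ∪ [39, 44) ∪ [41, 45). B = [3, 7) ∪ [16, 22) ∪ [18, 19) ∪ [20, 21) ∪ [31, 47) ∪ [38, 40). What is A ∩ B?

[16, 22) ∪ [36, 46)

Merge the first list: [10, 27), [36, 46).
Merge the second list: [3, 7), [16, 22), [31, 47).
[10, 27) overlaps B on [16, 22).
[36, 46) overlaps B on [36, 46).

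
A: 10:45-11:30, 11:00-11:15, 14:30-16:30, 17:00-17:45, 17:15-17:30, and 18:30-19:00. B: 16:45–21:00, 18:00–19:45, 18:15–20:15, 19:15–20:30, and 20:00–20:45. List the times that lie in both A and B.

Merge the first list: 10:45-11:30, 14:30-16:30, 17:00-17:45, 18:30-19:00.
Merge the second list: 16:45-21:00.
10:45-11:30 falls entirely outside B.
14:30-16:30 falls entirely outside B.
17:00-17:45 overlaps B on 17:00-17:45.
18:30-19:00 overlaps B on 18:30-19:00.

17:00-17:45, 18:30-19:00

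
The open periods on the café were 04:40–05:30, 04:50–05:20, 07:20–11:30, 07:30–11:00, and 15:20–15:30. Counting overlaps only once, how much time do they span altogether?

Merged: 04:40–05:30, 07:20–11:30, 15:20–15:30.
Lengths: 50 min + 4 h 10 min + 10 min = 5 h 10 min.

5 h 10 min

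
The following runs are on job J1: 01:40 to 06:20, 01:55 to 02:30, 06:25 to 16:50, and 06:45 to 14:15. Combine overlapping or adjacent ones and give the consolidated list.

01:40–06:20, 06:25–16:50

01:55–02:30 overlaps/touches 01:40–06:20 → extend to 01:40–06:20.
06:25–16:50 is disjoint → start new block.
06:45–14:15 overlaps/touches 06:25–16:50 → extend to 06:25–16:50.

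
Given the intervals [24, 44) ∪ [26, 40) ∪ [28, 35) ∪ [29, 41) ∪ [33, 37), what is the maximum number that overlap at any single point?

5

At 33, 5 of the intervals are simultaneously active.
No point has more.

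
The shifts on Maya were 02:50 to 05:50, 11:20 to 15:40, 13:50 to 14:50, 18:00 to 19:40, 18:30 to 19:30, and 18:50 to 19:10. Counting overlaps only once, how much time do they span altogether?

Merged: 02:50–05:50, 11:20–15:40, 18:00–19:40.
Lengths: 3 h + 4 h 20 min + 1 h 40 min = 9 h.

9 h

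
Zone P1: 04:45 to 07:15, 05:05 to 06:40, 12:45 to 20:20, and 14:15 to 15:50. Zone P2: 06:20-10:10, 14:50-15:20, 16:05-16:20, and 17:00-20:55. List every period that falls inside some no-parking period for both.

First set merges to 04:45–07:15, 12:45–20:20.
04:45–07:15 overlaps B on 06:20–07:15.
12:45–20:20 overlaps B on 14:50–15:20, 16:05–16:20, 17:00–20:20.

06:20–07:15, 14:50–15:20, 16:05–16:20, 17:00–20:20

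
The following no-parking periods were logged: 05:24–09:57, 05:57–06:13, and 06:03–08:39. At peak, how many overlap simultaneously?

3

Sweep endpoints in order; track running count of active intervals.
Peak of 3 reached at 06:03.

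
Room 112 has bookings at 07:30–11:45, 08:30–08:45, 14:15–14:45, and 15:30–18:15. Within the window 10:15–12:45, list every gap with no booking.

Covered (merged): 07:30–11:45, 14:15–14:45, 15:30–18:15.
Gaps within 10:15–12:45: 11:45–12:45.

11:45–12:45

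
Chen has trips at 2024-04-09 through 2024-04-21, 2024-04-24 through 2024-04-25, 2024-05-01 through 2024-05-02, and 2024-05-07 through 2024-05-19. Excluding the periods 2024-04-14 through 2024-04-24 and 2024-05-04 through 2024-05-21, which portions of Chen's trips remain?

2024-04-09 through 2024-04-21 \ B = 2024-04-09 through 2024-04-13.
2024-04-24 through 2024-04-25 \ B = 2024-04-25 through 2024-04-25.
2024-05-01 through 2024-05-02: nothing removed.
2024-05-07 through 2024-05-19: entirely removed.

2024-04-09 through 2024-04-13, 2024-04-25 through 2024-04-25, 2024-05-01 through 2024-05-02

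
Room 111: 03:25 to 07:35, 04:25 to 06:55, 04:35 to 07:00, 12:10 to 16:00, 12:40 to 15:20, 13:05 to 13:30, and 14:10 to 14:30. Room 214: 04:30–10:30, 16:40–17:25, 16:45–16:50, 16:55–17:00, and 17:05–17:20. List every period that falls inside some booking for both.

04:30-07:35

A, merged: 03:25-07:35, 12:10-16:00.
B, merged: 04:30-10:30, 16:40-17:25.
03:25-07:35 overlaps B on 04:30-07:35.
12:10-16:00 falls entirely outside B.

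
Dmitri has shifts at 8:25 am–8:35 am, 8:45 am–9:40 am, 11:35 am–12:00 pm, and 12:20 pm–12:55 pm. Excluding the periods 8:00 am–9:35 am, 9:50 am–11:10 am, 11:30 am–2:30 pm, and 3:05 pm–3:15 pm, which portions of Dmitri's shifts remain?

9:35 am–9:40 am

8:25 am–8:35 am lies entirely inside B → drops out.
8:45 am–9:40 am with B removed leaves 9:35 am–9:40 am.
11:35 am–12:00 pm lies entirely inside B → drops out.
12:20 pm–12:55 pm lies entirely inside B → drops out.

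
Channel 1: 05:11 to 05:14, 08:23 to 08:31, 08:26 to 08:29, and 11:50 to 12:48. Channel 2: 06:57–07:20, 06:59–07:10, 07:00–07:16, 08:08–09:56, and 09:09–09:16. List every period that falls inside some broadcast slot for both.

08:23-08:31

First set merges to 05:11-05:14, 08:23-08:31, 11:50-12:48.
Second set merges to 06:57-07:20, 08:08-09:56.
05:11-05:14: no overlap with the second set.
08:23-08:31 meets the second set on 08:23-08:31.
11:50-12:48: no overlap with the second set.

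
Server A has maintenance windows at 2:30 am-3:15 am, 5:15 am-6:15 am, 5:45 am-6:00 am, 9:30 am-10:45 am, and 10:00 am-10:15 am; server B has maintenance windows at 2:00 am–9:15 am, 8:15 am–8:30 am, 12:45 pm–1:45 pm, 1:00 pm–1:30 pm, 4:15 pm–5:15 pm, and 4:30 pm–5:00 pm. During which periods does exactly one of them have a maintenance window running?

First set merges to 2:30 am-3:15 am, 5:15 am-6:15 am, 9:30 am-10:45 am.
Second set merges to 2:00 am-9:15 am, 12:45 pm-1:45 pm, 4:15 pm-5:15 pm.
Only in the first: 9:30 am-10:45 am.
Only in the second: 2:00 am-2:30 am, 3:15 am-5:15 am, 6:15 am-9:15 am, 12:45 pm-1:45 pm, 4:15 pm-5:15 pm.
Together these are the periods covered by exactly one.

2:00 am-2:30 am, 3:15 am-5:15 am, 6:15 am-9:15 am, 9:30 am-10:45 am, 12:45 pm-1:45 pm, 4:15 pm-5:15 pm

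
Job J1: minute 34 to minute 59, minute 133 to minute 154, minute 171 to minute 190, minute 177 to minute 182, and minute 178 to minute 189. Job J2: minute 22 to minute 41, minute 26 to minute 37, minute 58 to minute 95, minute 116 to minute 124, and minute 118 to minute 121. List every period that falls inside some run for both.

Merge the first list: minute 34 to minute 59, minute 133 to minute 154, minute 171 to minute 190.
Merge the second list: minute 22 to minute 41, minute 58 to minute 95, minute 116 to minute 124.
minute 34 to minute 59 ∩ B → minute 34 to minute 41, minute 58 to minute 59.
minute 133 to minute 154 meets no B interval.
minute 171 to minute 190 meets no B interval.

minute 34 to minute 41, minute 58 to minute 59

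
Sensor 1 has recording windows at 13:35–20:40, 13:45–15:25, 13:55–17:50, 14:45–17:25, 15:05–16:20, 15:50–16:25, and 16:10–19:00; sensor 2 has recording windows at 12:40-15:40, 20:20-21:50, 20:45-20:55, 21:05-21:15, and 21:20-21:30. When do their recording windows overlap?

13:35–15:40, 20:20–20:40

A, merged: 13:35–20:40.
B, merged: 12:40–15:40, 20:20–21:50.
13:35–20:40 overlaps B on 13:35–15:40, 20:20–20:40.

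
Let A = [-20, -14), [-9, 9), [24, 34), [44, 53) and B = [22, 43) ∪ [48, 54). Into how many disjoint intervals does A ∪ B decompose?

A ∪ B = [-20, -14), [-9, 9), [22, 43), [44, 54).
That is 4 disjoint pieces.

4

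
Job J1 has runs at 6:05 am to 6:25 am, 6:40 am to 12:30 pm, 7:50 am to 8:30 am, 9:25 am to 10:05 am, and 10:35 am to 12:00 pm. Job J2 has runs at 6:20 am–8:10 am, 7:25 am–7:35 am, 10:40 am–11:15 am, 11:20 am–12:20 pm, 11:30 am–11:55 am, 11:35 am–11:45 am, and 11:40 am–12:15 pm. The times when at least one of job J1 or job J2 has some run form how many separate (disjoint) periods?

First set merges to 6:05 am–6:25 am, 6:40 am–12:30 pm.
Second set merges to 6:20 am–8:10 am, 10:40 am–11:15 am, 11:20 am–12:20 pm.
A ∪ B = 6:05 am–12:30 pm.
That is 1 disjoint piece.

1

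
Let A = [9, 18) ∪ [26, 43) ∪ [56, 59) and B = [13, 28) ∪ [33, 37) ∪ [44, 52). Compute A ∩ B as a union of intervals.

[9, 18) ∩ B → [13, 18).
[26, 43) ∩ B → [26, 28), [33, 37).
[56, 59) meets no B interval.

[13, 18) ∪ [26, 28) ∪ [33, 37)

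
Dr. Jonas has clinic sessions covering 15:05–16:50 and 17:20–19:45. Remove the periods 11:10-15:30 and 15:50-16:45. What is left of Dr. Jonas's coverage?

15:05–16:50 minus B → 15:30–15:50, 16:45–16:50.
17:20–19:45: no B overlap → unchanged.

15:30–15:50, 16:45–16:50, 17:20–19:45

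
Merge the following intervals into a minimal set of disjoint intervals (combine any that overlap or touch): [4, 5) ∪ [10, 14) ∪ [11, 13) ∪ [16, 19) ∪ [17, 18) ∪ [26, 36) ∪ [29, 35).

[4, 5) ∪ [10, 14) ∪ [16, 19) ∪ [26, 36)

[10, 14) is disjoint → start new block.
[11, 13) overlaps/touches [10, 14) → extend to [10, 14).
[16, 19) is disjoint → start new block.
[17, 18) overlaps/touches [16, 19) → extend to [16, 19).
[26, 36) is disjoint → start new block.
[29, 35) overlaps/touches [26, 36) → extend to [26, 36).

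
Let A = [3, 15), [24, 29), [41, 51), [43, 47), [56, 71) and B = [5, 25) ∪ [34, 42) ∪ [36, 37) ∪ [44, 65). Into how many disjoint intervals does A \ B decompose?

Merge the first list: [3, 15), [24, 29), [41, 51), [56, 71).
Merge the second list: [5, 25), [34, 42), [44, 65).
A \ B = [3, 5), [25, 29), [42, 44), [65, 71).
That is 4 disjoint pieces.

4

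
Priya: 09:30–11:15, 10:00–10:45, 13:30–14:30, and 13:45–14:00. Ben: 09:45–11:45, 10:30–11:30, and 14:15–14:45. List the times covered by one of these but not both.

A, merged: 09:30-11:15, 13:30-14:30.
B, merged: 09:45-11:45, 14:15-14:45.
A \ B = 09:30-09:45, 13:30-14:15.
B \ A = 11:15-11:45, 14:30-14:45.
Union of the two gives the symmetric difference.

09:30-09:45, 11:15-11:45, 13:30-14:15, 14:30-14:45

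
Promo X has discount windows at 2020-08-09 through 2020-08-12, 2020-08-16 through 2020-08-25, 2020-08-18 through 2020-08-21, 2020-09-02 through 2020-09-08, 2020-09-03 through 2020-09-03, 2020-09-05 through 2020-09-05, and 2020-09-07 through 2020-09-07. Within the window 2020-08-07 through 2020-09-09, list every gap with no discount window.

After merging, the occupied span is 2020-08-09 through 2020-08-12, 2020-08-16 through 2020-08-25, 2020-09-02 through 2020-09-08.
Gaps within 2020-08-07 through 2020-09-09: 2020-08-07 through 2020-08-08, 2020-08-13 through 2020-08-15, 2020-08-26 through 2020-09-01, 2020-09-09 through 2020-09-09.

2020-08-07 through 2020-08-08, 2020-08-13 through 2020-08-15, 2020-08-26 through 2020-09-01, 2020-09-09 through 2020-09-09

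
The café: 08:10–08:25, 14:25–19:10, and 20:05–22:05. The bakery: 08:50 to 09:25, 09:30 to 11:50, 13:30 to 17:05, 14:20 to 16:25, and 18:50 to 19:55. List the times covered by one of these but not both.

B, merged: 08:50-09:25, 09:30-11:50, 13:30-17:05, 18:50-19:55.
Only in the first: 08:10-08:25, 17:05-18:50, 20:05-22:05.
Only in the second: 08:50-09:25, 09:30-11:50, 13:30-14:25, 19:10-19:55.
Together these are the periods covered by exactly one.

08:10-08:25, 08:50-09:25, 09:30-11:50, 13:30-14:25, 17:05-18:50, 19:10-19:55, 20:05-22:05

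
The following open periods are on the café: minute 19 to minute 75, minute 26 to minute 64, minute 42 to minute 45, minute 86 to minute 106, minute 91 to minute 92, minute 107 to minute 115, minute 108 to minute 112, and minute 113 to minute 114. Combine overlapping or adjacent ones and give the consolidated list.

minute 26 to minute 64 overlaps/touches minute 19 to minute 75 → extend to minute 19 to minute 75.
minute 42 to minute 45 overlaps/touches minute 19 to minute 75 → extend to minute 19 to minute 75.
minute 86 to minute 106 is disjoint → start new block.
minute 91 to minute 92 overlaps/touches minute 86 to minute 106 → extend to minute 86 to minute 106.
minute 107 to minute 115 is disjoint → start new block.
minute 108 to minute 112 overlaps/touches minute 107 to minute 115 → extend to minute 107 to minute 115.
minute 113 to minute 114 overlaps/touches minute 107 to minute 115 → extend to minute 107 to minute 115.

minute 19 to minute 75, minute 86 to minute 106, minute 107 to minute 115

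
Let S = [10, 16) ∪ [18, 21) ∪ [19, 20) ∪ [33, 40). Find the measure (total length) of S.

16

Merged: [10, 16), [18, 21), [33, 40).
Lengths: 6 + 3 + 7 = 16.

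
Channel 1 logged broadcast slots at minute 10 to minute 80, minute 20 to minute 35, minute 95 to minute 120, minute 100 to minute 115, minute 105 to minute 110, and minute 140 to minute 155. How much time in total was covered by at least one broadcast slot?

Merged: minute 10 to minute 80, minute 95 to minute 120, minute 140 to minute 155.
Lengths: 70 minutes + 25 minutes + 15 minutes = 110 minutes.

110 minutes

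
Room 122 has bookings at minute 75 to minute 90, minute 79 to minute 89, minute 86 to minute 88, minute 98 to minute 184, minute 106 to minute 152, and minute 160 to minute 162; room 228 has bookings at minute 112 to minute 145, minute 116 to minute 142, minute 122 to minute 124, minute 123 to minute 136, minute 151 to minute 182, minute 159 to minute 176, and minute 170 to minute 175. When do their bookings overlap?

Merge the first list: minute 75 to minute 90, minute 98 to minute 184.
Merge the second list: minute 112 to minute 145, minute 151 to minute 182.
minute 75 to minute 90: no overlap with the second set.
minute 98 to minute 184 meets the second set on minute 112 to minute 145, minute 151 to minute 182.

minute 112 to minute 145, minute 151 to minute 182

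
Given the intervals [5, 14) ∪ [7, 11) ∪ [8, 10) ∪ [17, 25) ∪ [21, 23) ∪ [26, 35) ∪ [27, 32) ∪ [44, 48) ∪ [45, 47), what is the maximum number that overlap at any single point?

Sweep endpoints in order; track running count of active intervals.
Peak of 3 reached at 8.

3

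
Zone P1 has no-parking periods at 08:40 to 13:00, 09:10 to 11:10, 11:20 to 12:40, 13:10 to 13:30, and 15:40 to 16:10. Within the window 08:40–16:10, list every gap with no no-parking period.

13:00–13:10, 13:30–15:40

Covered (merged): 08:40–13:00, 13:10–13:30, 15:40–16:10.
Gaps within 08:40–16:10: 13:00–13:10, 13:30–15:40.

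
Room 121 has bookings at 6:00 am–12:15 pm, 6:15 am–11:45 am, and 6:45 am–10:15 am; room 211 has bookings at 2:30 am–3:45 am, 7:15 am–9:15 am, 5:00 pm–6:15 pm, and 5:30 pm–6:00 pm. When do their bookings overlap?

Merge the first list: 6:00 am-12:15 pm.
Merge the second list: 2:30 am-3:45 am, 7:15 am-9:15 am, 5:00 pm-6:15 pm.
6:00 am-12:15 pm overlaps B on 7:15 am-9:15 am.

7:15 am-9:15 am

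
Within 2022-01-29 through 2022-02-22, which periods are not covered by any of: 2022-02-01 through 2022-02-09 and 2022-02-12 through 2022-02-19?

2022-01-29 through 2022-01-31, 2022-02-10 through 2022-02-11, 2022-02-20 through 2022-02-22

The merged coverage is 2022-02-01 through 2022-02-09, 2022-02-12 through 2022-02-19.
Uncovered inside 2022-01-29 through 2022-02-22: 2022-01-29 through 2022-01-31, 2022-02-10 through 2022-02-11, 2022-02-20 through 2022-02-22.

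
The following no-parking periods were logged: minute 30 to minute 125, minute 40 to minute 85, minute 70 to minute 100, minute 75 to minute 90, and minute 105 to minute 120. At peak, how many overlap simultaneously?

4

Sweep endpoints in order; track running count of active intervals.
Peak of 4 reached at minute 75.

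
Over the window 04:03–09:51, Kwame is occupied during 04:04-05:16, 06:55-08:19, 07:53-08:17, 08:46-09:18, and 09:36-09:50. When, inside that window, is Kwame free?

Covered (merged): 04:04–05:16, 06:55–08:19, 08:46–09:18, 09:36–09:50.
Complement within 04:03–09:51: 04:03–04:04, 05:16–06:55, 08:19–08:46, 09:18–09:36, 09:50–09:51.

04:03–04:04, 05:16–06:55, 08:19–08:46, 09:18–09:36, 09:50–09:51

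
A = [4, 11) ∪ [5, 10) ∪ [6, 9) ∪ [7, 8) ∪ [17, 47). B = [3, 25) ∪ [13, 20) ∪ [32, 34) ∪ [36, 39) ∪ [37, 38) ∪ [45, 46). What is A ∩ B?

First set merges to [4, 11), [17, 47).
Second set merges to [3, 25), [32, 34), [36, 39), [45, 46).
[4, 11) overlaps B on [4, 11).
[17, 47) overlaps B on [17, 25), [32, 34), [36, 39), [45, 46).

[4, 11) ∪ [17, 25) ∪ [32, 34) ∪ [36, 39) ∪ [45, 46)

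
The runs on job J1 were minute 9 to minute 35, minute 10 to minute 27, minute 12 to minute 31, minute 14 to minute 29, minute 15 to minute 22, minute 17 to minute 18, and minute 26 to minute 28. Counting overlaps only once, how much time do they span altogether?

26 minutes

Merged: minute 9 to minute 35.
Length: 26 minutes.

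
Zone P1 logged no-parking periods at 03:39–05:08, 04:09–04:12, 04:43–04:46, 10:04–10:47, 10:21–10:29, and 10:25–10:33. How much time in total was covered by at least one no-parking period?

2 h 12 min

Merged: 03:39–05:08, 10:04–10:47.
Lengths: 1 h 29 min + 43 min = 2 h 12 min.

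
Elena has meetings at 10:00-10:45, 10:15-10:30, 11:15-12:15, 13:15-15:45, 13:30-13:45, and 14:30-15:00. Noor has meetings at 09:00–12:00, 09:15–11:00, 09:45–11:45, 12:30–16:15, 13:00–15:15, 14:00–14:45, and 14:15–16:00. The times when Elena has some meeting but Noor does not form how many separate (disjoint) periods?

1

Merge the first list: 10:00–10:45, 11:15–12:15, 13:15–15:45.
Merge the second list: 09:00–12:00, 12:30–16:15.
A \ B = 12:00–12:15.
That is 1 disjoint piece.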